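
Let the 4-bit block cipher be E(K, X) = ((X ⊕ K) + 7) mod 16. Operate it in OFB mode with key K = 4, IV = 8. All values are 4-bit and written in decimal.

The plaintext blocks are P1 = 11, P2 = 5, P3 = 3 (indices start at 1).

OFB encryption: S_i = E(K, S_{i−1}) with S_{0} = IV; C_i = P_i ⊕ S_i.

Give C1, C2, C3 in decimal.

C1: S = E(K, 8) = 3; 11 ⊕ 3 = 8.
C2: S = E(K, 3) = 14; 5 ⊕ 14 = 11.
C3: S = E(K, 14) = 1; 3 ⊕ 1 = 2.

C1 = 8, C2 = 11, C3 = 2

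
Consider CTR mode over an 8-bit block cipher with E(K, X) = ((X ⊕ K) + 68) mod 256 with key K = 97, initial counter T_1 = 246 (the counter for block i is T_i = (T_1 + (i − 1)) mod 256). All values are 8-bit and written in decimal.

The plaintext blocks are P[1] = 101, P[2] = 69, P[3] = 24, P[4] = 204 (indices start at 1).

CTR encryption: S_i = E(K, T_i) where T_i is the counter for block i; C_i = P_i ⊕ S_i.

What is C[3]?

C[1]: T = 246, S = E(K, T) = 219; 101 ⊕ 219 = 190.
C[2]: T = 247, S = E(K, T) = 218; 69 ⊕ 218 = 159.
C[3]: T = 248, S = E(K, T) = 221; 24 ⊕ 221 = 197.

C[3] = 197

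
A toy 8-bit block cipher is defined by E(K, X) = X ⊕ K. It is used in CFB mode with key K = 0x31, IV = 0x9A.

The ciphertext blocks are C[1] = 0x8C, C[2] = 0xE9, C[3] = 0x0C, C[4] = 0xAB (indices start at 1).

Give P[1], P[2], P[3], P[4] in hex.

P[1] = 0x27, P[2] = 0x54, P[3] = 0xD4, P[4] = 0x96

CFB decryption: P_i = C_i ⊕ E(K, C_{i−1}), with C_{0} = IV.
P[1]: E(K, 0x9A) = 0xAB; 0x8C ⊕ 0xAB = 0x27.
P[2]: E(K, 0x8C) = 0xBD; 0xE9 ⊕ 0xBD = 0x54.
P[3]: E(K, 0xE9) = 0xD8; 0x0C ⊕ 0xD8 = 0xD4.
P[4]: E(K, 0x0C) = 0x3D; 0xAB ⊕ 0x3D = 0x96.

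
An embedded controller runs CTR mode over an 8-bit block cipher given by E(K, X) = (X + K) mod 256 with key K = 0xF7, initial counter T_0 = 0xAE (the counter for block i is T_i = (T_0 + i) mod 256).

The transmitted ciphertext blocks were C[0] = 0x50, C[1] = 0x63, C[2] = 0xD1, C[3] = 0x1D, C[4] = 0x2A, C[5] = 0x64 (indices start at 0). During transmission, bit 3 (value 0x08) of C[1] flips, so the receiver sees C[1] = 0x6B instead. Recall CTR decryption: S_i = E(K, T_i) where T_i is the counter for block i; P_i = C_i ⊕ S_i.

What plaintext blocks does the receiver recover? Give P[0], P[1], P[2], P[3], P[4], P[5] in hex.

P[0] = 0xF5, P[1] = 0xCD, P[2] = 0x76, P[3] = 0xB5, P[4] = 0x83, P[5] = 0xCE

Only C[1] changed, to 0x6B. In CTR, a change in C_i flips the same bit in P_i only; the keystream is unaffected. Decrypting the received ciphertext:
P[0]: T = 0xAE, S = E(K, T) = 0xA5; 0x50 ⊕ 0xA5 = 0xF5.
P[1]: T = 0xAF, S = E(K, T) = 0xA6; 0x6B ⊕ 0xA6 = 0xCD.
P[2]: T = 0xB0, S = E(K, T) = 0xA7; 0xD1 ⊕ 0xA7 = 0x76.
P[3]: T = 0xB1, S = E(K, T) = 0xA8; 0x1D ⊕ 0xA8 = 0xB5.
P[4]: T = 0xB2, S = E(K, T) = 0xA9; 0x2A ⊕ 0xA9 = 0x83.
P[5]: T = 0xB3, S = E(K, T) = 0xAA; 0x64 ⊕ 0xAA = 0xCE.
Blocks that differ from the original plaintext: P[1].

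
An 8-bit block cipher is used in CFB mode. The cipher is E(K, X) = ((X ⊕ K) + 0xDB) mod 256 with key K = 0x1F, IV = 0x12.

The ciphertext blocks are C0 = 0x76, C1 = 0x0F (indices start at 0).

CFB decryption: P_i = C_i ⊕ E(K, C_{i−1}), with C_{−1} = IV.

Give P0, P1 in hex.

P0 = 0x9E, P1 = 0x4B

P0: E(K, 0x12) = 0xE8; 0x76 ⊕ 0xE8 = 0x9E.
P1: E(K, 0x76) = 0x44; 0x0F ⊕ 0x44 = 0x4B.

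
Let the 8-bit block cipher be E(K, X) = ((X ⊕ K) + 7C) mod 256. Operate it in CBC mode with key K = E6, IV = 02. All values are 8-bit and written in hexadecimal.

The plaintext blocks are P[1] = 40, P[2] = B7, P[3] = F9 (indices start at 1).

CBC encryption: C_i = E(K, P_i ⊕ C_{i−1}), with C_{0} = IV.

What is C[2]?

C[2] = ED

C[1]: P[1] ⊕ 02 = 42; E(K, 42) = 20.
C[2]: P[2] ⊕ 20 = 97; E(K, 97) = ED.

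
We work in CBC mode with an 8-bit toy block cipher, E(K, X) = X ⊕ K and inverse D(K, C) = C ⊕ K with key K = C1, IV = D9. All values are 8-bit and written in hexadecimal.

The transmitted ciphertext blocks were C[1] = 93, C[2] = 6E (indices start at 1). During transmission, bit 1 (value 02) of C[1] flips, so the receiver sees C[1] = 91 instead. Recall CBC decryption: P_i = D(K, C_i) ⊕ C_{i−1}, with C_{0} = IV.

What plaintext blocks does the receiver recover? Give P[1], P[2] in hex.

P[1] = 89, P[2] = 3E

Only C[1] changed, to 91. In CBC, a change in C_i garbles P_i and flips the same bit in P_{i+1}. Decrypting the received ciphertext:
P[1]: D(K, 91) = 50; 50 ⊕ D9 = 89.
P[2]: D(K, 6E) = AF; AF ⊕ 91 = 3E.
Blocks that differ from the original plaintext: P[1], P[2].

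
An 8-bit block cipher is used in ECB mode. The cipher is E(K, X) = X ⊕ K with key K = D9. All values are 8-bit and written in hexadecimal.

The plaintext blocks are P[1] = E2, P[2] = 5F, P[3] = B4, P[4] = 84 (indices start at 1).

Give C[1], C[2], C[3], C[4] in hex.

C[1] = 3B, C[2] = 86, C[3] = 6D, C[4] = 5D

ECB encryption: C_i = E(K, P_i).
C[1]: E(K, E2) = 3B.
C[2]: E(K, 5F) = 86.
C[3]: E(K, B4) = 6D.
C[4]: E(K, 84) = 5D.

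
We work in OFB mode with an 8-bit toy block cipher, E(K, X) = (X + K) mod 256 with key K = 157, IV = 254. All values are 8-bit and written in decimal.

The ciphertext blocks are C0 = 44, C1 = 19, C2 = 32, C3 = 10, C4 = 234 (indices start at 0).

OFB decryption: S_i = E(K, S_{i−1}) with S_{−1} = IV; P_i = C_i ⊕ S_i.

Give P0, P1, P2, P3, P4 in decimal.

P0 = 183, P1 = 43, P2 = 245, P3 = 120, P4 = 229

P0: S = E(K, 254) = 155; 44 ⊕ 155 = 183.
P1: S = E(K, 155) = 56; 19 ⊕ 56 = 43.
P2: S = E(K, 56) = 213; 32 ⊕ 213 = 245.
P3: S = E(K, 213) = 114; 10 ⊕ 114 = 120.
P4: S = E(K, 114) = 15; 234 ⊕ 15 = 229.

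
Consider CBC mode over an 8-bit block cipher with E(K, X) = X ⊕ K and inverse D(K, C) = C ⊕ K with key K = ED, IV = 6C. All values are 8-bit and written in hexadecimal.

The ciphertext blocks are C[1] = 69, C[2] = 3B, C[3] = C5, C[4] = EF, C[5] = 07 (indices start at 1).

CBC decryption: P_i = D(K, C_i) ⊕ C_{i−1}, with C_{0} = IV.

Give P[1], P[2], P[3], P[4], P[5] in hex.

P[1] = E8, P[2] = BF, P[3] = 13, P[4] = C7, P[5] = 05

P[1]: D(K, 69) = 84; 84 ⊕ 6C = E8.
P[2]: D(K, 3B) = D6; D6 ⊕ 69 = BF.
P[3]: D(K, C5) = 28; 28 ⊕ 3B = 13.
P[4]: D(K, EF) = 02; 02 ⊕ C5 = C7.
P[5]: D(K, 07) = EA; EA ⊕ EF = 05.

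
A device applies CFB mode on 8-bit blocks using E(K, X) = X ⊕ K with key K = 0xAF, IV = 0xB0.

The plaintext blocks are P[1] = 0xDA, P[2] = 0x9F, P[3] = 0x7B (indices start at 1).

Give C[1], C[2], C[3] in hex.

CFB encryption: C_i = P_i ⊕ E(K, C_{i−1}), with C_{0} = IV.
C[1]: E(K, 0xB0) = 0x1F; 0xDA ⊕ 0x1F = 0xC5.
C[2]: E(K, 0xC5) = 0x6A; 0x9F ⊕ 0x6A = 0xF5.
C[3]: E(K, 0xF5) = 0x5A; 0x7B ⊕ 0x5A = 0x21.

C[1] = 0xC5, C[2] = 0xF5, C[3] = 0x21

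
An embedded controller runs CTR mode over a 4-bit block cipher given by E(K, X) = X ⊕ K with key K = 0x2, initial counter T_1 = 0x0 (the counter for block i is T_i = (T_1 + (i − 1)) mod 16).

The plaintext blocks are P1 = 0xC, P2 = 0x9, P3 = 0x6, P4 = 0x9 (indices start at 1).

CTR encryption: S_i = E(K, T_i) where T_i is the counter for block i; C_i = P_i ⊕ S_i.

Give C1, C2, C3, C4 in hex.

C1: T = 0x0, S = E(K, T) = 0x2; 0xC ⊕ 0x2 = 0xE.
C2: T = 0x1, S = E(K, T) = 0x3; 0x9 ⊕ 0x3 = 0xA.
C3: T = 0x2, S = E(K, T) = 0x0; 0x6 ⊕ 0x0 = 0x6.
C4: T = 0x3, S = E(K, T) = 0x1; 0x9 ⊕ 0x1 = 0x8.

C1 = 0xE, C2 = 0xA, C3 = 0x6, C4 = 0x8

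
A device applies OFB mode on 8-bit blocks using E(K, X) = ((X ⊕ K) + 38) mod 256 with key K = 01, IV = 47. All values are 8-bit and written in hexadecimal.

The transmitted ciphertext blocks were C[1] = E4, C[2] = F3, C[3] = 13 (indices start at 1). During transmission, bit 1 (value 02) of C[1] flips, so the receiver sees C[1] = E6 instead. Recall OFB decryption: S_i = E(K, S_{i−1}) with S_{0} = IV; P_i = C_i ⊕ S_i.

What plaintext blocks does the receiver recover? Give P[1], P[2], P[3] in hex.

P[1] = 98, P[2] = 44, P[3] = FD

Only C[1] changed, to E6. In OFB, a change in C_i flips the same bit in P_i only; the keystream is unaffected. Decrypting the received ciphertext:
P[1]: S = E(K, 47) = 7E; E6 ⊕ 7E = 98.
P[2]: S = E(K, 7E) = B7; F3 ⊕ B7 = 44.
P[3]: S = E(K, B7) = EE; 13 ⊕ EE = FD.
Blocks that differ from the original plaintext: P[1].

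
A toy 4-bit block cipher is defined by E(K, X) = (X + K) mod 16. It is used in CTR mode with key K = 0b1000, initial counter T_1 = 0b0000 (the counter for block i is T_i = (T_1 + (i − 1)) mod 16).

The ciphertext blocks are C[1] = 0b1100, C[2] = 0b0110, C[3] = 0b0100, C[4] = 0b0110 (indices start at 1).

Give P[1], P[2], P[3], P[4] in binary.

P[1] = 0b0100, P[2] = 0b1111, P[3] = 0b1110, P[4] = 0b1101

CTR decryption: S_i = E(K, T_i) where T_i is the counter for block i; P_i = C_i ⊕ S_i.
P[1]: T = 0b0000, S = E(K, T) = 0b1000; 0b1100 ⊕ 0b1000 = 0b0100.
P[2]: T = 0b0001, S = E(K, T) = 0b1001; 0b0110 ⊕ 0b1001 = 0b1111.
P[3]: T = 0b0010, S = E(K, T) = 0b1010; 0b0100 ⊕ 0b1010 = 0b1110.
P[4]: T = 0b0011, S = E(K, T) = 0b1011; 0b0110 ⊕ 0b1011 = 0b1101.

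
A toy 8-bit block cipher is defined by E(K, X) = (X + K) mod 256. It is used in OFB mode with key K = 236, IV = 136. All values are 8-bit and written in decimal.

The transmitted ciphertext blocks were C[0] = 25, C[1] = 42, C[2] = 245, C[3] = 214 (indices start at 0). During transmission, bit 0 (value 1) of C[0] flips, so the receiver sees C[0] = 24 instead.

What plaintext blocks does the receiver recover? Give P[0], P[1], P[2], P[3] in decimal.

OFB decryption: S_i = E(K, S_{i−1}) with S_{−1} = IV; P_i = C_i ⊕ S_i.
Only C[0] changed, to 24. In OFB, a change in C_i flips the same bit in P_i only; the keystream is unaffected. Decrypting the received ciphertext:
P[0]: S = E(K, 136) = 116; 24 ⊕ 116 = 108.
P[1]: S = E(K, 116) = 96; 42 ⊕ 96 = 74.
P[2]: S = E(K, 96) = 76; 245 ⊕ 76 = 185.
P[3]: S = E(K, 76) = 56; 214 ⊕ 56 = 238.
Blocks that differ from the original plaintext: P[0].

P[0] = 108, P[1] = 74, P[2] = 185, P[3] = 238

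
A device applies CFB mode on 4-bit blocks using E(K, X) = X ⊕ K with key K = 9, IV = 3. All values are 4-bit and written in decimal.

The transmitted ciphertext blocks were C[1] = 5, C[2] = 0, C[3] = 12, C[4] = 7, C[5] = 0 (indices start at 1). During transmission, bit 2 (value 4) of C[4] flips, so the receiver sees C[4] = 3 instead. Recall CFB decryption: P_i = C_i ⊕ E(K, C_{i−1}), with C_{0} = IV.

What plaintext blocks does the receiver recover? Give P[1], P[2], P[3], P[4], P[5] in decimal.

Only C[4] changed, to 3. In CFB, a change in C_i flips the same bit in P_i and garbles P_{i+1}. Decrypting the received ciphertext:
P[1]: E(K, 3) = 10; 5 ⊕ 10 = 15.
P[2]: E(K, 5) = 12; 0 ⊕ 12 = 12.
P[3]: E(K, 0) = 9; 12 ⊕ 9 = 5.
P[4]: E(K, 12) = 5; 3 ⊕ 5 = 6.
P[5]: E(K, 3) = 10; 0 ⊕ 10 = 10.
Blocks that differ from the original plaintext: P[4], P[5].

P[1] = 15, P[2] = 12, P[3] = 5, P[4] = 6, P[5] = 10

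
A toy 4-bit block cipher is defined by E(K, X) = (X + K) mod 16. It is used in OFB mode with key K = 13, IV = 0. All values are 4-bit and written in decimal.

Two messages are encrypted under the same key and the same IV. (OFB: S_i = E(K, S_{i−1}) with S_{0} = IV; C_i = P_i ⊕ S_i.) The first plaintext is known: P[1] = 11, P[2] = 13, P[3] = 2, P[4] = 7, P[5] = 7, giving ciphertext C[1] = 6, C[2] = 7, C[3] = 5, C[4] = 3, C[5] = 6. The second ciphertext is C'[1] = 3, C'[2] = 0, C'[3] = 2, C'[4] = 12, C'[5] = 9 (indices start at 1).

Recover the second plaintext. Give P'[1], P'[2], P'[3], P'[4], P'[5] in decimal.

In OFB with a reused IV, both messages share the same keystream S_i, so C_i ⊕ C'_i = P_i ⊕ P'_i and thus P'_i = P_i ⊕ C_i ⊕ C'_i.
P'[1]: 11 ⊕ 6 ⊕ 3 = 14.
P'[2]: 13 ⊕ 7 ⊕ 0 = 10.
P'[3]: 2 ⊕ 5 ⊕ 2 = 5.
P'[4]: 7 ⊕ 3 ⊕ 12 = 8.
P'[5]: 7 ⊕ 6 ⊕ 9 = 8.

P'[1] = 14, P'[2] = 10, P'[3] = 5, P'[4] = 8, P'[5] = 8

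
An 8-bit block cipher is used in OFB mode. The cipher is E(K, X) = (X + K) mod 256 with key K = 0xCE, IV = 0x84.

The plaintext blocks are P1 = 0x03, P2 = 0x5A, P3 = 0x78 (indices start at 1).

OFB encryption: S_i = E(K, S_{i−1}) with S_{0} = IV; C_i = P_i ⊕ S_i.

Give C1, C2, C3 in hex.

C1 = 0x51, C2 = 0x7A, C3 = 0x96

C1: S = E(K, 0x84) = 0x52; 0x03 ⊕ 0x52 = 0x51.
C2: S = E(K, 0x52) = 0x20; 0x5A ⊕ 0x20 = 0x7A.
C3: S = E(K, 0x20) = 0xEE; 0x78 ⊕ 0xEE = 0x96.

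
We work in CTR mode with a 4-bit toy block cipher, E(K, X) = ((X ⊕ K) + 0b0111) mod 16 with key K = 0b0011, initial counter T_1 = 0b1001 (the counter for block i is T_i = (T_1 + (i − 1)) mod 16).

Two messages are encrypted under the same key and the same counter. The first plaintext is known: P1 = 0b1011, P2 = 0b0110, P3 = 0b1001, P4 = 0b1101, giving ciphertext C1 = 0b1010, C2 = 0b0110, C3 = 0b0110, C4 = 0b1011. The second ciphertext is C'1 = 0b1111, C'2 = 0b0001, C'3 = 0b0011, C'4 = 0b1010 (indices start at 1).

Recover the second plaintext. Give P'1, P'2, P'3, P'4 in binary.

In CTR with a reused counter, both messages share the same keystream S_i, so C_i ⊕ C'_i = P_i ⊕ P'_i and thus P'_i = P_i ⊕ C_i ⊕ C'_i.
P'1: 0b1011 ⊕ 0b1010 ⊕ 0b1111 = 0b1110.
P'2: 0b0110 ⊕ 0b0110 ⊕ 0b0001 = 0b0001.
P'3: 0b1001 ⊕ 0b0110 ⊕ 0b0011 = 0b1100.
P'4: 0b1101 ⊕ 0b1011 ⊕ 0b1010 = 0b1100.

P'1 = 0b1110, P'2 = 0b0001, P'3 = 0b1100, P'4 = 0b1100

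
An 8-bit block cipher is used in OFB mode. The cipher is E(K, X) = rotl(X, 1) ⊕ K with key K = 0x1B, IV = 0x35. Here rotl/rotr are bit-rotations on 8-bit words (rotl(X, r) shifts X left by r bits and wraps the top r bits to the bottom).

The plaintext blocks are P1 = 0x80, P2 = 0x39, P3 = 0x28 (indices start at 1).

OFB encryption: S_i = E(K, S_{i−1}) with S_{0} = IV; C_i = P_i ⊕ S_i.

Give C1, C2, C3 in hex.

C1: S = E(K, 0x35) = 0x71; 0x80 ⊕ 0x71 = 0xF1.
C2: S = E(K, 0x71) = 0xF9; 0x39 ⊕ 0xF9 = 0xC0.
C3: S = E(K, 0xF9) = 0xE8; 0x28 ⊕ 0xE8 = 0xC0.

C1 = 0xF1, C2 = 0xC0, C3 = 0xC0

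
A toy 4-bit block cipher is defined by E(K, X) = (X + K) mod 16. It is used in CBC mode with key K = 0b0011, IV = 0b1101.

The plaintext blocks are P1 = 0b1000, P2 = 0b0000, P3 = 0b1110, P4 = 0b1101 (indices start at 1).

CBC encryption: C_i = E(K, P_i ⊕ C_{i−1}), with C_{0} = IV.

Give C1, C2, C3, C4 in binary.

C1: P1 ⊕ 0b1101 = 0b0101; E(K, 0b0101) = 0b1000.
C2: P2 ⊕ 0b1000 = 0b1000; E(K, 0b1000) = 0b1011.
C3: P3 ⊕ 0b1011 = 0b0101; E(K, 0b0101) = 0b1000.
C4: P4 ⊕ 0b1000 = 0b0101; E(K, 0b0101) = 0b1000.

C1 = 0b1000, C2 = 0b1011, C3 = 0b1000, C4 = 0b1000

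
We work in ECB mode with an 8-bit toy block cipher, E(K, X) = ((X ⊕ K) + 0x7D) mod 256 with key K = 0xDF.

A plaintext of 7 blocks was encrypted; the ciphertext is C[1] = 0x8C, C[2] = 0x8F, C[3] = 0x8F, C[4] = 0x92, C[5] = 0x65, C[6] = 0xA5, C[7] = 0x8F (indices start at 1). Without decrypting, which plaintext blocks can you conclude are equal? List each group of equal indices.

P[2] = P[3] = P[7]

ECB encrypts each block independently with the same key, so equal ciphertext blocks imply equal plaintext blocks.
C[2] = C[3] = C[7] = 0x8F, so P[2] = P[3] = P[7].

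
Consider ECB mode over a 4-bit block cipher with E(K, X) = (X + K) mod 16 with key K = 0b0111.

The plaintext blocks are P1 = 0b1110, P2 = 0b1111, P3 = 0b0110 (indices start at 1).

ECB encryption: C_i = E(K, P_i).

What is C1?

C1: E(K, 0b1110) = 0b0101.

C1 = 0b0101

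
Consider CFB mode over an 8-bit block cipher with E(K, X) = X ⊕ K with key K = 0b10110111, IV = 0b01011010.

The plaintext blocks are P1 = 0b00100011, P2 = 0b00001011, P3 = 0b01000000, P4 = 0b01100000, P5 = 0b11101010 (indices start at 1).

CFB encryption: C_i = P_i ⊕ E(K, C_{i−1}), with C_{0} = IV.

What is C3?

C3 = 0b10000101

C1: E(K, 0b01011010) = 0b11101101; 0b00100011 ⊕ 0b11101101 = 0b11001110.
C2: E(K, 0b11001110) = 0b01111001; 0b00001011 ⊕ 0b01111001 = 0b01110010.
C3: E(K, 0b01110010) = 0b11000101; 0b01000000 ⊕ 0b11000101 = 0b10000101.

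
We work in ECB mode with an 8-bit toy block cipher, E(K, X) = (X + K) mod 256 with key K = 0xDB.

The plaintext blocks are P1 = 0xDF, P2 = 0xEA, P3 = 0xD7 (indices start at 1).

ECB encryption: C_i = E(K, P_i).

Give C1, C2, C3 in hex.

C1: E(K, 0xDF) = 0xBA.
C2: E(K, 0xEA) = 0xC5.
C3: E(K, 0xD7) = 0xB2.

C1 = 0xBA, C2 = 0xC5, C3 = 0xB2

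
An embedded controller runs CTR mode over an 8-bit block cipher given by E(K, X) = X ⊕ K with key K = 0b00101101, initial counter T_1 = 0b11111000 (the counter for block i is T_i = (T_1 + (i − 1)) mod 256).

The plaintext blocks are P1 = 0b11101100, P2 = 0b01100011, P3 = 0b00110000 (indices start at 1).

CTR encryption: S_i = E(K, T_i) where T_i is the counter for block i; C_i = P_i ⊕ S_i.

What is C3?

C3 = 0b11100111

C1: T = 0b11111000, S = E(K, T) = 0b11010101; 0b11101100 ⊕ 0b11010101 = 0b00111001.
C2: T = 0b11111001, S = E(K, T) = 0b11010100; 0b01100011 ⊕ 0b11010100 = 0b10110111.
C3: T = 0b11111010, S = E(K, T) = 0b11010111; 0b00110000 ⊕ 0b11010111 = 0b11100111.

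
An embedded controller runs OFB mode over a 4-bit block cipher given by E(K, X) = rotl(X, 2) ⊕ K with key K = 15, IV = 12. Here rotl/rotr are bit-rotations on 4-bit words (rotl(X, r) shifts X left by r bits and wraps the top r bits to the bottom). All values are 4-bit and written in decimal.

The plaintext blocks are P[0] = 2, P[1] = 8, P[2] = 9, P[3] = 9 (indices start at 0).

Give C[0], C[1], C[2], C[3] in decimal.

C[0] = 14, C[1] = 4, C[2] = 5, C[3] = 5

OFB encryption: S_i = E(K, S_{i−1}) with S_{−1} = IV; C_i = P_i ⊕ S_i.
C[0]: S = E(K, 12) = 12; 2 ⊕ 12 = 14.
C[1]: S = E(K, 12) = 12; 8 ⊕ 12 = 4.
C[2]: S = E(K, 12) = 12; 9 ⊕ 12 = 5.
C[3]: S = E(K, 12) = 12; 9 ⊕ 12 = 5.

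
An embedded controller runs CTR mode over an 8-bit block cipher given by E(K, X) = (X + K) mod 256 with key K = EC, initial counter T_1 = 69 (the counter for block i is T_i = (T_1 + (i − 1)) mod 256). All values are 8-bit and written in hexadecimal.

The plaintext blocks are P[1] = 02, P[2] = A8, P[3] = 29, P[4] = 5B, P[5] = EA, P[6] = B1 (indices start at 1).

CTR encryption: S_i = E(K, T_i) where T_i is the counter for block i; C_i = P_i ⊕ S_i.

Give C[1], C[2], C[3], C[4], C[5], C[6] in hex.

C[1] = 57, C[2] = FE, C[3] = 7E, C[4] = 03, C[5] = B3, C[6] = EB

C[1]: T = 69, S = E(K, T) = 55; 02 ⊕ 55 = 57.
C[2]: T = 6A, S = E(K, T) = 56; A8 ⊕ 56 = FE.
C[3]: T = 6B, S = E(K, T) = 57; 29 ⊕ 57 = 7E.
C[4]: T = 6C, S = E(K, T) = 58; 5B ⊕ 58 = 03.
C[5]: T = 6D, S = E(K, T) = 59; EA ⊕ 59 = B3.
C[6]: T = 6E, S = E(K, T) = 5A; B1 ⊕ 5A = EB.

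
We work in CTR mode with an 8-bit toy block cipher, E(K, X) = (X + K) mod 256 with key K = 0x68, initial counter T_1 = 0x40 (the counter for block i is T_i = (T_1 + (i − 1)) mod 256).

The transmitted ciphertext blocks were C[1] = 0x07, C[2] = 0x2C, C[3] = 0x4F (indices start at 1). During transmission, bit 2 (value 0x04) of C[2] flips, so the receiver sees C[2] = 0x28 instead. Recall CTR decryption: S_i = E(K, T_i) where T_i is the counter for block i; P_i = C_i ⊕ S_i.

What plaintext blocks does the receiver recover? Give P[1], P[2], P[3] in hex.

P[1] = 0xAF, P[2] = 0x81, P[3] = 0xE5

Only C[2] changed, to 0x28. In CTR, a change in C_i flips the same bit in P_i only; the keystream is unaffected. Decrypting the received ciphertext:
P[1]: T = 0x40, S = E(K, T) = 0xA8; 0x07 ⊕ 0xA8 = 0xAF.
P[2]: T = 0x41, S = E(K, T) = 0xA9; 0x28 ⊕ 0xA9 = 0x81.
P[3]: T = 0x42, S = E(K, T) = 0xAA; 0x4F ⊕ 0xAA = 0xE5.
Blocks that differ from the original plaintext: P[2].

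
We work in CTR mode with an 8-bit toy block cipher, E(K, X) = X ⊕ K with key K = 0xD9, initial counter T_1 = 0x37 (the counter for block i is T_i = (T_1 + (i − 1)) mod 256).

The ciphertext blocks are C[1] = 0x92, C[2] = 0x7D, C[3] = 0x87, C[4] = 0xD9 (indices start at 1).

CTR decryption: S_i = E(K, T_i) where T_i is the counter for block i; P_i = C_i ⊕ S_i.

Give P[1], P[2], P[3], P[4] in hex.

P[1]: T = 0x37, S = E(K, T) = 0xEE; 0x92 ⊕ 0xEE = 0x7C.
P[2]: T = 0x38, S = E(K, T) = 0xE1; 0x7D ⊕ 0xE1 = 0x9C.
P[3]: T = 0x39, S = E(K, T) = 0xE0; 0x87 ⊕ 0xE0 = 0x67.
P[4]: T = 0x3A, S = E(K, T) = 0xE3; 0xD9 ⊕ 0xE3 = 0x3A.

P[1] = 0x7C, P[2] = 0x9C, P[3] = 0x67, P[4] = 0x3A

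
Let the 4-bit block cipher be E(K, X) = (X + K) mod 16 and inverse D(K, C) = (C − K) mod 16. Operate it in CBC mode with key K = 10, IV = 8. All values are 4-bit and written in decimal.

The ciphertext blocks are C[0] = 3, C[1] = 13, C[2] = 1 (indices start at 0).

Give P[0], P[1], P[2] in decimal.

CBC decryption: P_i = D(K, C_i) ⊕ C_{i−1}, with C_{−1} = IV.
P[0]: D(K, 3) = 9; 9 ⊕ 8 = 1.
P[1]: D(K, 13) = 3; 3 ⊕ 3 = 0.
P[2]: D(K, 1) = 7; 7 ⊕ 13 = 10.

P[0] = 1, P[1] = 0, P[2] = 10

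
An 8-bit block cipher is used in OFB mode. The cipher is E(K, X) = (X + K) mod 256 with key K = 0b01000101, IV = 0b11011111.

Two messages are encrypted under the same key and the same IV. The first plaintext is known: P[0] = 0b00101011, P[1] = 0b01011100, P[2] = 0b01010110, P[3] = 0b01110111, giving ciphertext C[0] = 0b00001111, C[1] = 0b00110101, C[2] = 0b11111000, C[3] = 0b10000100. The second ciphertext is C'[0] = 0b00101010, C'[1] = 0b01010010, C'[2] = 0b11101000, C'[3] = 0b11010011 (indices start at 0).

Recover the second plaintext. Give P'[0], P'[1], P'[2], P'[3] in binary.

P'[0] = 0b00001110, P'[1] = 0b00111011, P'[2] = 0b01000110, P'[3] = 0b00100000

In OFB with a reused IV, both messages share the same keystream S_i, so C_i ⊕ C'_i = P_i ⊕ P'_i and thus P'_i = P_i ⊕ C_i ⊕ C'_i.
P'[0]: 0b00101011 ⊕ 0b00001111 ⊕ 0b00101010 = 0b00001110.
P'[1]: 0b01011100 ⊕ 0b00110101 ⊕ 0b01010010 = 0b00111011.
P'[2]: 0b01010110 ⊕ 0b11111000 ⊕ 0b11101000 = 0b01000110.
P'[3]: 0b01110111 ⊕ 0b10000100 ⊕ 0b11010011 = 0b00100000.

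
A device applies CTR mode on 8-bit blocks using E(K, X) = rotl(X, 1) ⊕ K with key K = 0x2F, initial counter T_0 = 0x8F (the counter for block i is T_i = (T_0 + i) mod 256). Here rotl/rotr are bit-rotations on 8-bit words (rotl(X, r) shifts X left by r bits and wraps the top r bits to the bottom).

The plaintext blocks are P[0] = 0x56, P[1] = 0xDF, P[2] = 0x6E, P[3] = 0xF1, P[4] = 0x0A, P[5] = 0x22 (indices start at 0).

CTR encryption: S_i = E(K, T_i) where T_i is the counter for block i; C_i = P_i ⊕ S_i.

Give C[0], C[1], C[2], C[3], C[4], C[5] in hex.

C[0] = 0x66, C[1] = 0xD1, C[2] = 0x62, C[3] = 0xFB, C[4] = 0x02, C[5] = 0x24

C[0]: T = 0x8F, S = E(K, T) = 0x30; 0x56 ⊕ 0x30 = 0x66.
C[1]: T = 0x90, S = E(K, T) = 0x0E; 0xDF ⊕ 0x0E = 0xD1.
C[2]: T = 0x91, S = E(K, T) = 0x0C; 0x6E ⊕ 0x0C = 0x62.
C[3]: T = 0x92, S = E(K, T) = 0x0A; 0xF1 ⊕ 0x0A = 0xFB.
C[4]: T = 0x93, S = E(K, T) = 0x08; 0x0A ⊕ 0x08 = 0x02.
C[5]: T = 0x94, S = E(K, T) = 0x06; 0x22 ⊕ 0x06 = 0x24.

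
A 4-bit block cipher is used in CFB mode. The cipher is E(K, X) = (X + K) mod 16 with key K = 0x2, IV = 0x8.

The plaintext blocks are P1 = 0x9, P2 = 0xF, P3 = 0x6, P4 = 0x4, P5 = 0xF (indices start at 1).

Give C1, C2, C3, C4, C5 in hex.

C1 = 0x3, C2 = 0xA, C3 = 0xA, C4 = 0x8, C5 = 0x5

CFB encryption: C_i = P_i ⊕ E(K, C_{i−1}), with C_{0} = IV.
C1: E(K, 0x8) = 0xA; 0x9 ⊕ 0xA = 0x3.
C2: E(K, 0x3) = 0x5; 0xF ⊕ 0x5 = 0xA.
C3: E(K, 0xA) = 0xC; 0x6 ⊕ 0xC = 0xA.
C4: E(K, 0xA) = 0xC; 0x4 ⊕ 0xC = 0x8.
C5: E(K, 0x8) = 0xA; 0xF ⊕ 0xA = 0x5.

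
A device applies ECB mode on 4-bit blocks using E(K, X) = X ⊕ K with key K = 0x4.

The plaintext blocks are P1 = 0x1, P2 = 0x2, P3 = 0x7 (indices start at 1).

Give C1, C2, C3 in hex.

ECB encryption: C_i = E(K, P_i).
C1: E(K, 0x1) = 0x5.
C2: E(K, 0x2) = 0x6.
C3: E(K, 0x7) = 0x3.

C1 = 0x5, C2 = 0x6, C3 = 0x3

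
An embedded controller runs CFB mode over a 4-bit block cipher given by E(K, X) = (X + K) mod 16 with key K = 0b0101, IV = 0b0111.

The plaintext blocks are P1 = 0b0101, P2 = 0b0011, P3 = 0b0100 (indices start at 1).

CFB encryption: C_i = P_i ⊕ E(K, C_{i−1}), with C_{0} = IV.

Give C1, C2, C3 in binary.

C1 = 0b1001, C2 = 0b1101, C3 = 0b0110

C1: E(K, 0b0111) = 0b1100; 0b0101 ⊕ 0b1100 = 0b1001.
C2: E(K, 0b1001) = 0b1110; 0b0011 ⊕ 0b1110 = 0b1101.
C3: E(K, 0b1101) = 0b0010; 0b0100 ⊕ 0b0010 = 0b0110.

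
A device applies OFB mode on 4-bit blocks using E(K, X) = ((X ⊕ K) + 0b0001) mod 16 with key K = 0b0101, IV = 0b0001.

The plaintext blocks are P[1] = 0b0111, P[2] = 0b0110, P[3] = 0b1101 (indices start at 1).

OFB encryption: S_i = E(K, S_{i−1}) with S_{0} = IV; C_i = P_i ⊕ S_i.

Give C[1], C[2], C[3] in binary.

C[1] = 0b0010, C[2] = 0b0111, C[3] = 0b1000

C[1]: S = E(K, 0b0001) = 0b0101; 0b0111 ⊕ 0b0101 = 0b0010.
C[2]: S = E(K, 0b0101) = 0b0001; 0b0110 ⊕ 0b0001 = 0b0111.
C[3]: S = E(K, 0b0001) = 0b0101; 0b1101 ⊕ 0b0101 = 0b1000.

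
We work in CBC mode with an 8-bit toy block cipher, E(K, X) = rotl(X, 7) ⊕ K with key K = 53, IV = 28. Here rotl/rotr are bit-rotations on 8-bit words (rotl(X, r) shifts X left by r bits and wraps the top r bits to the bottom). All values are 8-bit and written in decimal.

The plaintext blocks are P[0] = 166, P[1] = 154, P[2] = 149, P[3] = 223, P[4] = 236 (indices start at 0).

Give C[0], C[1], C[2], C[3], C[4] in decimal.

CBC encryption: C_i = E(K, P_i ⊕ C_{i−1}), with C_{−1} = IV.
C[0]: P[0] ⊕ 28 = 186; E(K, 186) = 104.
C[1]: P[1] ⊕ 104 = 242; E(K, 242) = 76.
C[2]: P[2] ⊕ 76 = 217; E(K, 217) = 217.
C[3]: P[3] ⊕ 217 = 6; E(K, 6) = 54.
C[4]: P[4] ⊕ 54 = 218; E(K, 218) = 88.

C[0] = 104, C[1] = 76, C[2] = 217, C[3] = 54, C[4] = 88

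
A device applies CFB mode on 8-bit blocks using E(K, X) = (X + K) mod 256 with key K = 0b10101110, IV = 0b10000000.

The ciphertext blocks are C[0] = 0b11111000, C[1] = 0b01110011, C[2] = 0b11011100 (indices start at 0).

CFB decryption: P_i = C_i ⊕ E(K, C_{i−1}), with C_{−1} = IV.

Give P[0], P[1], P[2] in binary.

P[0] = 0b11010110, P[1] = 0b11010101, P[2] = 0b11111101

P[0]: E(K, 0b10000000) = 0b00101110; 0b11111000 ⊕ 0b00101110 = 0b11010110.
P[1]: E(K, 0b11111000) = 0b10100110; 0b01110011 ⊕ 0b10100110 = 0b11010101.
P[2]: E(K, 0b01110011) = 0b00100001; 0b11011100 ⊕ 0b00100001 = 0b11111101.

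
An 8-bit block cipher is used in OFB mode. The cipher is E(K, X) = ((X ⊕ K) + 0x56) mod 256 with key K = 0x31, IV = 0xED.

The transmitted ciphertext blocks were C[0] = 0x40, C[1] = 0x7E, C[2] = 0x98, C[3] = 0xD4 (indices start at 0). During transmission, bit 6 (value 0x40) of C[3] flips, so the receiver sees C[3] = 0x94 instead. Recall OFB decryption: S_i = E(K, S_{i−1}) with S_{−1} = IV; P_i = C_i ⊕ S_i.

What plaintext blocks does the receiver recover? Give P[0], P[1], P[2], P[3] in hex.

P[0] = 0x72, P[1] = 0x27, P[2] = 0x26, P[3] = 0x71

Only C[3] changed, to 0x94. In OFB, a change in C_i flips the same bit in P_i only; the keystream is unaffected. Decrypting the received ciphertext:
P[0]: S = E(K, 0xED) = 0x32; 0x40 ⊕ 0x32 = 0x72.
P[1]: S = E(K, 0x32) = 0x59; 0x7E ⊕ 0x59 = 0x27.
P[2]: S = E(K, 0x59) = 0xBE; 0x98 ⊕ 0xBE = 0x26.
P[3]: S = E(K, 0xBE) = 0xE5; 0x94 ⊕ 0xE5 = 0x71.
Blocks that differ from the original plaintext: P[3].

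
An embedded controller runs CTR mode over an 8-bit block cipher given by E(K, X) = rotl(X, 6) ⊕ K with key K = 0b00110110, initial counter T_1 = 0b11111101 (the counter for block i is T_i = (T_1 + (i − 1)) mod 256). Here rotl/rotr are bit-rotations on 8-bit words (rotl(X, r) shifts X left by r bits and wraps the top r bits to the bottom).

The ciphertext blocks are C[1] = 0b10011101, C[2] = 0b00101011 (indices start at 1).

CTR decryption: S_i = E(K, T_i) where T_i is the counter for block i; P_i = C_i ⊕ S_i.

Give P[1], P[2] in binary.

P[1] = 0b11010100, P[2] = 0b10100010

P[1]: T = 0b11111101, S = E(K, T) = 0b01001001; 0b10011101 ⊕ 0b01001001 = 0b11010100.
P[2]: T = 0b11111110, S = E(K, T) = 0b10001001; 0b00101011 ⊕ 0b10001001 = 0b10100010.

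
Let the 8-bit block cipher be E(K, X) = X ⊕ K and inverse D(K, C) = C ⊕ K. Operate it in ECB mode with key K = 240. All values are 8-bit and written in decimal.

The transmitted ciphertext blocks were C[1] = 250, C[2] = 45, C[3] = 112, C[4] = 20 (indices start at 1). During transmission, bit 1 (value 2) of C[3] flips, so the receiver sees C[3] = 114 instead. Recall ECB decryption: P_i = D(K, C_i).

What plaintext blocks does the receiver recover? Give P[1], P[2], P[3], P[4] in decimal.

Only C[3] changed, to 114. In ECB, a change in C_i affects only P_i. Decrypting the received ciphertext:
P[1]: D(K, 250) = 10.
P[2]: D(K, 45) = 221.
P[3]: D(K, 114) = 130.
P[4]: D(K, 20) = 228.
Blocks that differ from the original plaintext: P[3].

P[1] = 10, P[2] = 221, P[3] = 130, P[4] = 228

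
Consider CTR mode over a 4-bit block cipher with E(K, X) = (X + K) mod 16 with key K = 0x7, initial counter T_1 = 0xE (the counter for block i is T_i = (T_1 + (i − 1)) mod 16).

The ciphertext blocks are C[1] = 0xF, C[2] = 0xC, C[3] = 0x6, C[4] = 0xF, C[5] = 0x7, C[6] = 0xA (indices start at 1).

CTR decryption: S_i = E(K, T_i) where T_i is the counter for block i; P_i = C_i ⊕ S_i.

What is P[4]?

P[4] = 0x7

P[4]: T = 0x1, S = E(K, T) = 0x8; 0xF ⊕ 0x8 = 0x7.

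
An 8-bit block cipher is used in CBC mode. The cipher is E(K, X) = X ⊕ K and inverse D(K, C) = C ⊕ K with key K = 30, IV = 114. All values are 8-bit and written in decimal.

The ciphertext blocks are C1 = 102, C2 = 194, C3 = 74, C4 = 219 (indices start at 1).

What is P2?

CBC decryption: P_i = D(K, C_i) ⊕ C_{i−1}, with C_{0} = IV.
P2: D(K, 194) = 220; 220 ⊕ 102 = 186.

P2 = 186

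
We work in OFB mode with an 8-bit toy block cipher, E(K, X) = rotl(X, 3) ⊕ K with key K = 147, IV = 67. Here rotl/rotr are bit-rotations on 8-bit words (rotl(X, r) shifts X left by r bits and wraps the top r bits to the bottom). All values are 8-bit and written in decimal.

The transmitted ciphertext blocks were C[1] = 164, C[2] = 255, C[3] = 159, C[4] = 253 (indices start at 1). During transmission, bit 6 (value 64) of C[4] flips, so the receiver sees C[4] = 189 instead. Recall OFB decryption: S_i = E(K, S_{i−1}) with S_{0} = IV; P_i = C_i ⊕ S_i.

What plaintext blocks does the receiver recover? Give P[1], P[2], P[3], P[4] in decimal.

P[1] = 45, P[2] = 32, P[3] = 242, P[4] = 69

Only C[4] changed, to 189. In OFB, a change in C_i flips the same bit in P_i only; the keystream is unaffected. Decrypting the received ciphertext:
P[1]: S = E(K, 67) = 137; 164 ⊕ 137 = 45.
P[2]: S = E(K, 137) = 223; 255 ⊕ 223 = 32.
P[3]: S = E(K, 223) = 109; 159 ⊕ 109 = 242.
P[4]: S = E(K, 109) = 248; 189 ⊕ 248 = 69.
Blocks that differ from the original plaintext: P[4].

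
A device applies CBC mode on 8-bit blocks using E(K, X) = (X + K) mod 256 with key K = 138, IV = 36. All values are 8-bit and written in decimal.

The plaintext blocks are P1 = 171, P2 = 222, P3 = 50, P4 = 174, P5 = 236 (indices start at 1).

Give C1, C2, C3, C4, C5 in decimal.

C1 = 25, C2 = 81, C3 = 237, C4 = 205, C5 = 171

CBC encryption: C_i = E(K, P_i ⊕ C_{i−1}), with C_{0} = IV.
C1: P1 ⊕ 36 = 143; E(K, 143) = 25.
C2: P2 ⊕ 25 = 199; E(K, 199) = 81.
C3: P3 ⊕ 81 = 99; E(K, 99) = 237.
C4: P4 ⊕ 237 = 67; E(K, 67) = 205.
C5: P5 ⊕ 205 = 33; E(K, 33) = 171.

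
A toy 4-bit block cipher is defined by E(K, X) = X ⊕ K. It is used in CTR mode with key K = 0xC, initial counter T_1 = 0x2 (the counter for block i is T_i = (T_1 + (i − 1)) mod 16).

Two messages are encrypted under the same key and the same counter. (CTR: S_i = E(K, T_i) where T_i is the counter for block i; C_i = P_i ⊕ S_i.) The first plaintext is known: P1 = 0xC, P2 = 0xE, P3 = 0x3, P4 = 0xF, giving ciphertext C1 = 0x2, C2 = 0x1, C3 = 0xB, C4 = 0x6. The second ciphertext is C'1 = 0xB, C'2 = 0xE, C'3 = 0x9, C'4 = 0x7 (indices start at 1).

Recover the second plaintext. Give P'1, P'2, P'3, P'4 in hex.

P'1 = 0x5, P'2 = 0x1, P'3 = 0x1, P'4 = 0xE

In CTR with a reused counter, both messages share the same keystream S_i, so C_i ⊕ C'_i = P_i ⊕ P'_i and thus P'_i = P_i ⊕ C_i ⊕ C'_i.
P'1: 0xC ⊕ 0x2 ⊕ 0xB = 0x5.
P'2: 0xE ⊕ 0x1 ⊕ 0xE = 0x1.
P'3: 0x3 ⊕ 0xB ⊕ 0x9 = 0x1.
P'4: 0xF ⊕ 0x6 ⊕ 0x7 = 0xE.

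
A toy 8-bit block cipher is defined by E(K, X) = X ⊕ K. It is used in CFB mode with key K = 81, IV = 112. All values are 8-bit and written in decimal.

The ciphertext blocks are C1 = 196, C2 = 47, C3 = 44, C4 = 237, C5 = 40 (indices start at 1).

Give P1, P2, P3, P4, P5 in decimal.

CFB decryption: P_i = C_i ⊕ E(K, C_{i−1}), with C_{0} = IV.
P1: E(K, 112) = 33; 196 ⊕ 33 = 229.
P2: E(K, 196) = 149; 47 ⊕ 149 = 186.
P3: E(K, 47) = 126; 44 ⊕ 126 = 82.
P4: E(K, 44) = 125; 237 ⊕ 125 = 144.
P5: E(K, 237) = 188; 40 ⊕ 188 = 148.

P1 = 229, P2 = 186, P3 = 82, P4 = 144, P5 = 148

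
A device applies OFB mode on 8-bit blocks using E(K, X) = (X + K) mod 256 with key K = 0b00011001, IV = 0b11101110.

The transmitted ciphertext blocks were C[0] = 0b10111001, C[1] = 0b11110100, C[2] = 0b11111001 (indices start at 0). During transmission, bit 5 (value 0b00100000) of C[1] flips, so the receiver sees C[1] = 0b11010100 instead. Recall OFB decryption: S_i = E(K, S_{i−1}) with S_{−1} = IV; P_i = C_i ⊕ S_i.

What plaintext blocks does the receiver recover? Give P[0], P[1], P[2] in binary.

Only C[1] changed, to 0b11010100. In OFB, a change in C_i flips the same bit in P_i only; the keystream is unaffected. Decrypting the received ciphertext:
P[0]: S = E(K, 0b11101110) = 0b00000111; 0b10111001 ⊕ 0b00000111 = 0b10111110.
P[1]: S = E(K, 0b00000111) = 0b00100000; 0b11010100 ⊕ 0b00100000 = 0b11110100.
P[2]: S = E(K, 0b00100000) = 0b00111001; 0b11111001 ⊕ 0b00111001 = 0b11000000.
Blocks that differ from the original plaintext: P[1].

P[0] = 0b10111110, P[1] = 0b11110100, P[2] = 0b11000000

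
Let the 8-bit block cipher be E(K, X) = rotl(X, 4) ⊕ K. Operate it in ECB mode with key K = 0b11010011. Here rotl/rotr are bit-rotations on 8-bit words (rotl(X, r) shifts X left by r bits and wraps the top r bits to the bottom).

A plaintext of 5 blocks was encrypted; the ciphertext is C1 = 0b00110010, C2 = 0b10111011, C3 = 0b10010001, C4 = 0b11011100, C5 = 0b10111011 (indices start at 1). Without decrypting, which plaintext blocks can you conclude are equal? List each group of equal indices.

ECB encrypts each block independently with the same key, so equal ciphertext blocks imply equal plaintext blocks.
C2 = C5 = 0b10111011, so P2 = P5.

P2 = P5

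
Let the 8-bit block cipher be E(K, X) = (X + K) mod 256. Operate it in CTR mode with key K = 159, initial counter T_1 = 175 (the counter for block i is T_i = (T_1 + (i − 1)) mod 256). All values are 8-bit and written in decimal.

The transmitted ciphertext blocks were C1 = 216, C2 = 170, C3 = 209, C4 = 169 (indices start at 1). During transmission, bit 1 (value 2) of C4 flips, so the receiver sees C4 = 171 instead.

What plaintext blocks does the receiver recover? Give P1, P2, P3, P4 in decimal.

P1 = 150, P2 = 229, P3 = 129, P4 = 250

CTR decryption: S_i = E(K, T_i) where T_i is the counter for block i; P_i = C_i ⊕ S_i.
Only C4 changed, to 171. In CTR, a change in C_i flips the same bit in P_i only; the keystream is unaffected. Decrypting the received ciphertext:
P1: T = 175, S = E(K, T) = 78; 216 ⊕ 78 = 150.
P2: T = 176, S = E(K, T) = 79; 170 ⊕ 79 = 229.
P3: T = 177, S = E(K, T) = 80; 209 ⊕ 80 = 129.
P4: T = 178, S = E(K, T) = 81; 171 ⊕ 81 = 250.
Blocks that differ from the original plaintext: P4.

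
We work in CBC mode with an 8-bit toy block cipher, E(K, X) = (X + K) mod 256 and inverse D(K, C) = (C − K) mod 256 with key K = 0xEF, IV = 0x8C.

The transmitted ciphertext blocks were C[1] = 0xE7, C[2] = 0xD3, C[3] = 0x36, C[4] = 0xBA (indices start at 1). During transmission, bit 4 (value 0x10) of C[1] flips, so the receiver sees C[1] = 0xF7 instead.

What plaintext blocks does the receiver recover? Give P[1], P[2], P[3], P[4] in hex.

CBC decryption: P_i = D(K, C_i) ⊕ C_{i−1}, with C_{0} = IV.
Only C[1] changed, to 0xF7. In CBC, a change in C_i garbles P_i and flips the same bit in P_{i+1}. Decrypting the received ciphertext:
P[1]: D(K, 0xF7) = 0x08; 0x08 ⊕ 0x8C = 0x84.
P[2]: D(K, 0xD3) = 0xE4; 0xE4 ⊕ 0xF7 = 0x13.
P[3]: D(K, 0x36) = 0x47; 0x47 ⊕ 0xD3 = 0x94.
P[4]: D(K, 0xBA) = 0xCB; 0xCB ⊕ 0x36 = 0xFD.
Blocks that differ from the original plaintext: P[1], P[2].

P[1] = 0x84, P[2] = 0x13, P[3] = 0x94, P[4] = 0xFD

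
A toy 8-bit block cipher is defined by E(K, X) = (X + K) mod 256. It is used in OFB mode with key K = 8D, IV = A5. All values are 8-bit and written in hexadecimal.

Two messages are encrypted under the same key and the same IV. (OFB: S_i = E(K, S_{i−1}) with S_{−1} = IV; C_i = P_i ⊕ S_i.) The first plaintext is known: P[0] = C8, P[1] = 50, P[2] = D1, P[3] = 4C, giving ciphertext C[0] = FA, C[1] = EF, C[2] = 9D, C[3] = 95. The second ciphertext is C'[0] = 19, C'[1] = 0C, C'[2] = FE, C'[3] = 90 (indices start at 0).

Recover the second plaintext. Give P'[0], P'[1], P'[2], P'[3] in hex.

In OFB with a reused IV, both messages share the same keystream S_i, so C_i ⊕ C'_i = P_i ⊕ P'_i and thus P'_i = P_i ⊕ C_i ⊕ C'_i.
P'[0]: C8 ⊕ FA ⊕ 19 = 2B.
P'[1]: 50 ⊕ EF ⊕ 0C = B3.
P'[2]: D1 ⊕ 9D ⊕ FE = B2.
P'[3]: 4C ⊕ 95 ⊕ 90 = 49.

P'[0] = 2B, P'[1] = B3, P'[2] = B2, P'[3] = 49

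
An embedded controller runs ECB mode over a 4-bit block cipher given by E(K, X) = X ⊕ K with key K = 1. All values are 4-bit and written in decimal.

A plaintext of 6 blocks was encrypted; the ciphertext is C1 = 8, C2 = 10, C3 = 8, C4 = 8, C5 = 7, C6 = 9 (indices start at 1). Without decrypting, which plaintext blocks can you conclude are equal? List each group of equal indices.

ECB encrypts each block independently with the same key, so equal ciphertext blocks imply equal plaintext blocks.
C1 = C3 = C4 = 8, so P1 = P3 = P4.

P1 = P3 = P4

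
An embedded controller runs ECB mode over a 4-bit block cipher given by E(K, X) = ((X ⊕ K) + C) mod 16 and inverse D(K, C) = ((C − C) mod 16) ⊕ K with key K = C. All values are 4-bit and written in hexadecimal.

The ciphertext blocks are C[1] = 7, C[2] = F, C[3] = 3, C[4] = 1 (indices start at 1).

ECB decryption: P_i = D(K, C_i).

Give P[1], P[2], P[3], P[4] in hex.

P[1] = 7, P[2] = F, P[3] = B, P[4] = 9

P[1]: D(K, 7) = 7.
P[2]: D(K, F) = F.
P[3]: D(K, 3) = B.
P[4]: D(K, 1) = 9.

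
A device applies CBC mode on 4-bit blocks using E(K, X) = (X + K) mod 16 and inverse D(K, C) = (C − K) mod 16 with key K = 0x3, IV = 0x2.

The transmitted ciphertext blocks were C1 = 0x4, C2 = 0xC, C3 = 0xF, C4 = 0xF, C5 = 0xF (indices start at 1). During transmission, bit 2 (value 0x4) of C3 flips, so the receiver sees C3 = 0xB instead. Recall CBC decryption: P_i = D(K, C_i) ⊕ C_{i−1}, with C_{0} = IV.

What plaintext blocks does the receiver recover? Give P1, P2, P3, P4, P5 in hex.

Only C3 changed, to 0xB. In CBC, a change in C_i garbles P_i and flips the same bit in P_{i+1}. Decrypting the received ciphertext:
P1: D(K, 0x4) = 0x1; 0x1 ⊕ 0x2 = 0x3.
P2: D(K, 0xC) = 0x9; 0x9 ⊕ 0x4 = 0xD.
P3: D(K, 0xB) = 0x8; 0x8 ⊕ 0xC = 0x4.
P4: D(K, 0xF) = 0xC; 0xC ⊕ 0xB = 0x7.
P5: D(K, 0xF) = 0xC; 0xC ⊕ 0xF = 0x3.
Blocks that differ from the original plaintext: P3, P4.

P1 = 0x3, P2 = 0xD, P3 = 0x4, P4 = 0x7, P5 = 0x3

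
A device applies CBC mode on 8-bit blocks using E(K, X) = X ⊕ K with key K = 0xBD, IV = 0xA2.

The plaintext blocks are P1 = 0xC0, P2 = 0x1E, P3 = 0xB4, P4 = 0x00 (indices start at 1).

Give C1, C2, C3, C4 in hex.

CBC encryption: C_i = E(K, P_i ⊕ C_{i−1}), with C_{0} = IV.
C1: P1 ⊕ 0xA2 = 0x62; E(K, 0x62) = 0xDF.
C2: P2 ⊕ 0xDF = 0xC1; E(K, 0xC1) = 0x7C.
C3: P3 ⊕ 0x7C = 0xC8; E(K, 0xC8) = 0x75.
C4: P4 ⊕ 0x75 = 0x75; E(K, 0x75) = 0xC8.

C1 = 0xDF, C2 = 0x7C, C3 = 0x75, C4 = 0xC8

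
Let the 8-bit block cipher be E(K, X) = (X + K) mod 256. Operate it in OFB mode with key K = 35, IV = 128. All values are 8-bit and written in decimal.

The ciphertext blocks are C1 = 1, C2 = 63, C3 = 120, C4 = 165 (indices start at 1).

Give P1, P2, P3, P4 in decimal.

OFB decryption: S_i = E(K, S_{i−1}) with S_{0} = IV; P_i = C_i ⊕ S_i.
P1: S = E(K, 128) = 163; 1 ⊕ 163 = 162.
P2: S = E(K, 163) = 198; 63 ⊕ 198 = 249.
P3: S = E(K, 198) = 233; 120 ⊕ 233 = 145.
P4: S = E(K, 233) = 12; 165 ⊕ 12 = 169.

P1 = 162, P2 = 249, P3 = 145, P4 = 169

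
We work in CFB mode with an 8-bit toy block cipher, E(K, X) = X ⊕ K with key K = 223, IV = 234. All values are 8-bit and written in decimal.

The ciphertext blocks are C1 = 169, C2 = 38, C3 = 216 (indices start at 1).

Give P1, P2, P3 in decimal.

P1 = 156, P2 = 80, P3 = 33

CFB decryption: P_i = C_i ⊕ E(K, C_{i−1}), with C_{0} = IV.
P1: E(K, 234) = 53; 169 ⊕ 53 = 156.
P2: E(K, 169) = 118; 38 ⊕ 118 = 80.
P3: E(K, 38) = 249; 216 ⊕ 249 = 33.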